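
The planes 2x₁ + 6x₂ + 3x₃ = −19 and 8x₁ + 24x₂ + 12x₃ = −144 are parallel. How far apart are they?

Divide the second equation by 4 to match normals: 2x₁ + 6x₂ + 3x₃ = -36.
With common normal n = (2, 6, 3) (|n| = 7), the distance is |(-19) − (-36)|/|n| = 17/7.

17/7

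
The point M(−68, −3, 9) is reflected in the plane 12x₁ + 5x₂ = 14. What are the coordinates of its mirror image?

n = (12, 5, 0), |n|² = 169, n·M − 14 = -845, so t = -845/169 = -5.
Foot F = M − (-5)·n = (−8, 22, 9); the reflection is 2F − M = (52, 47, 9).

(52, 47, 9)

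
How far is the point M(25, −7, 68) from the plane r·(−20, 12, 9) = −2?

n = (−20, 12, 9); n·P − (-2) = 30; |n| = 25; distance = 30/25 = 6/5.

6/5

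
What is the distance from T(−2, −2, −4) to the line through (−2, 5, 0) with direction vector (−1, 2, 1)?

√11

Direction vector d = (−1, 2, 1).
AP = (0, −7, −4), and AP × d = (1, 4, −7).
|AP × d|² = 66 and |d|² = 6, so the distance is √(66/6) = √11.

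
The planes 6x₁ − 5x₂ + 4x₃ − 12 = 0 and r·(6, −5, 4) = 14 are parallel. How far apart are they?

2√77/77

With common normal n = (6, −5, 4) (|n| = √77), the distance is |12 − 14|/|n| = 2/√77.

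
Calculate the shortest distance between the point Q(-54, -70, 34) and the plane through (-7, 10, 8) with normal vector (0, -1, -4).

24/√17

The plane has equation n·(r − (-7, 10, 8)) = 0, i.e. n·r = -42.
n = (0, -1, -4); n·P − (-42) = -24; |n| = √17; distance = 24/√17.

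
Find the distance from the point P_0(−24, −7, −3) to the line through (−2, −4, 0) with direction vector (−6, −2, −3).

Direction vector d = (−6, −2, −3).
AP = (−22, −3, −3); AP·d = 147, |AP|² = 502, |d|² = 49.
distance² = |AP|² − (AP·d)²/|d|² = 502 − 21609/49 = 61, so the distance is √61.

√61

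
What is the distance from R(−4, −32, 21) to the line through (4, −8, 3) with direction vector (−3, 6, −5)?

√334

Direction vector d = (−3, 6, −5).
AP = (−8, −24, 18), and AP × d = (12, −94, −120).
|AP × d|² = 23380 and |d|² = 70, so the distance is √(23380/70) = √334.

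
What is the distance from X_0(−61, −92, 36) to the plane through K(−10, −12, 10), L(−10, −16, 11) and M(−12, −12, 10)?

KL = (0, −4, 1) and KM = (−2, 0, 0), so a normal is n = KL × KM = (0, −2, −8).
Then n·(−61, −92, 36) − (−56) = −48.
|n| = √(0 + 4 + 64) = 2√17, so the distance is |-48|/(2√17) = 24/√17.

24/√17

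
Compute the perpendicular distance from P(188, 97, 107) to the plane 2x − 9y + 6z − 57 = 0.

Normal vector n = (2, −9, 6), and n·(188, 97, 107) − 57 = 88.
|n| = √(4 + 81 + 36) = 11, so the distance is |88|/11 = 8.

8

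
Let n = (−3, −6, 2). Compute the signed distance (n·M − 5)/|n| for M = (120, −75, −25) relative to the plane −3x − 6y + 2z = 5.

n·M − 5 = 35.
|n| = 7, so the signed distance is 35/7 = 5.

5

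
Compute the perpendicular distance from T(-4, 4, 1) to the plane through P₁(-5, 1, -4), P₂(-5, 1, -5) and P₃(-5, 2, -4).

P₁P₂ = (0, 0, -1) and P₁P₃ = (0, 1, 0), so a normal is n = P₁P₂ × P₁P₃ = (1, 0, 0).
Then n·(-4, 4, 1) - (-5) = 1.
|n| = √(1 + 0 + 0) = 1, so the distance is |1|/1 = 1.

1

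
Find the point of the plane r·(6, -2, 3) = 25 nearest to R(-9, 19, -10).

(9, 13, -1)

n = (6, -2, 3), |n|² = 49, and n·R − 25 = -147.
t = -147/49 = -3, so the foot is R − t·n = (-9, 19, -10) − (-3)·(6, -2, 3) = (9, 13, -1).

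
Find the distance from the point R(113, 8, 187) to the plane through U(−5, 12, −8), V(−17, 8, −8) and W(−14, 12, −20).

UV = (−12, −4, 0) and UW = (−9, 0, −12), so a normal is n = UV × UW = (48, −144, −36).
d = |48·113 + (-144)·8 + (-36)·187 − (-1680)| / √(2304 + 20736 + 1296) = |-780| / 156 = 5.

5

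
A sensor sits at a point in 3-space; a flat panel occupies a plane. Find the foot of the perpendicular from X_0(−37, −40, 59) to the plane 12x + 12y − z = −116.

(-1, -4, 56)

n = (12, 12, −1), |n|² = 289, and n·X_0 − (-116) = -867.
t = -867/289 = -3, so the foot is X_0 − t·n = (−37, −40, 59) − (-3)·(12, 12, −1) = (−1, −4, 56).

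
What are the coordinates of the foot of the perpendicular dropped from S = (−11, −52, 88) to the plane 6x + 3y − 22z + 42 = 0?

The perpendicular from S has direction n = (6, 3, −22): r = (−11, −52, 88) + λ(6, 3, −22).
Substitute into the plane: n·(S + λn) = -42 gives -2158 + 529λ = -42, so λ = 4.
Foot = (−11, −52, 88) + 4·(6, 3, −22) = (13, −40, 0).

(13, -40, 0)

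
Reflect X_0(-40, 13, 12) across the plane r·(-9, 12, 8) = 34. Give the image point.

With n = (-9, 12, 8), the signed offset is (n·X_0 − 34)/|n|² = 578/289 = 2.
X_0' = X_0 − 2t·n = (-40, 13, 12) − 4·(-9, 12, 8) = (-4, -35, -20).

(-4, -35, -20)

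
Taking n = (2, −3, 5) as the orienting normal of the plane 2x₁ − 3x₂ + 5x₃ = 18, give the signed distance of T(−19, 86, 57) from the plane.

-29/√38

n·T − 18 = -29.
|n| = √38, so the signed distance is -29/√38.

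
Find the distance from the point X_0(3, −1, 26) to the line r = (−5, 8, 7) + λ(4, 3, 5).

3√34

Direction vector d = (4, 3, 5).
AP = (8, −9, 19), and AP × d = (−102, 36, 60).
|AP × d|² = 15300 and |d|² = 50, so the distance is √(15300/50) = √306 = 3√34.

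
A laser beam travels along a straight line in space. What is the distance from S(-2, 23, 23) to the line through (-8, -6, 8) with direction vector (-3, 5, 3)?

Direction vector d = (-3, 5, 3).
AP = (6, 29, 15), and AP × d = (12, -63, 117).
|AP × d|² = 17802 and |d|² = 43, so the distance is √(17802/43) = √414 = 3√46.

3√46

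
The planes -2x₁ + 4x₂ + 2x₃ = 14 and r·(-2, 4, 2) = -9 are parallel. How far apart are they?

Both planes have normal n = (-2, 4, 2), |n| = 2√6. Any point on the first plane is at distance |(-9) − 14|/|n| = 23/(2√6) = 23√6/12 from the second.

23/(2√6)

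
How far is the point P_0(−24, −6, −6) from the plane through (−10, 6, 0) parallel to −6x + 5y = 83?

Parallel planes share the normal n = (−6, 5, 0); since (−10, 6, 0) lies on the plane, its equation is −6x + 5y = 90.
n = (−6, 5, 0); n·P − 90 = 24; |n| = √61; distance = 24/√61 = 24√61/61.

24/√61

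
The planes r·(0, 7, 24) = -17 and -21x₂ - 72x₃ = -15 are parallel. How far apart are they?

22/25

Divide the second equation by -3 to match normals: 7x₂ + 24x₃ = 5.
With common normal n = (0, 7, 24) (|n| = 25), the distance is |(-17) − 5|/|n| = 22/25.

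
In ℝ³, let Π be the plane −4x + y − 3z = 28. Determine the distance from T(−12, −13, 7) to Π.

Normal vector n = (−4, 1, −3), and n·(−12, −13, 7) − 28 = −14.
|n| = √(16 + 1 + 9) = √26, so the distance is |-14|/√26 = 7√26/13.

14/√26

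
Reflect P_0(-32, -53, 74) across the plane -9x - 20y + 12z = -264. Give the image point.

(40, 107, -22)

n = (-9, -20, 12), |n|² = 625, n·P_0 − (-264) = 2500, so t = 2500/625 = 4.
Foot F = P_0 − 4·n = (4, 27, 26); the reflection is 2F − P_0 = (40, 107, -22).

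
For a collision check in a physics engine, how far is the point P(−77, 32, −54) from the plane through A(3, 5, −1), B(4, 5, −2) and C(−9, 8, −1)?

AB = (1, 0, −1) and AC = (−12, 3, 0), so a normal is n = AB × AC = (3, 12, 3).
d = |3·(-77) + 12·32 + 3·(-54) − 66| / √(9 + 144 + 9) = |-75| / (9√2) = 25√2/6.

25/(3√2)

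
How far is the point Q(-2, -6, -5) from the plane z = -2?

n = (0, 0, 1); n·P − (-2) = -3; |n| = 1; distance = 3/1 = 3.

3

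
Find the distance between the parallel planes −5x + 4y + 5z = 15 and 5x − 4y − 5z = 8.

Divide the second equation by -1 to match normals: −5x + 4y + 5z = -8.
Both planes have normal n = (−5, 4, 5), |n| = √66. Any point on the first plane is at distance |(-8) − 15|/|n| = 23/√66 = 23√66/66 from the second.

23√66/66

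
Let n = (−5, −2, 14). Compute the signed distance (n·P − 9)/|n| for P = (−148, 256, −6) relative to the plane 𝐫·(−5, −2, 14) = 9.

9

n·P − 9 = 135.
|n| = 15, so the signed distance is 135/15 = 9.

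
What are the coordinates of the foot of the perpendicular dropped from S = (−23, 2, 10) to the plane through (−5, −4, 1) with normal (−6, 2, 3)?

(-5, -4, 1)

The perpendicular from S has direction n = (−6, 2, 3): r = (−23, 2, 10) + μ(−6, 2, 3).
Substitute into the plane: n·(S + μn) = 25 gives 172 + 49μ = 25, so μ = -3.
Foot = (−23, 2, 10) + (-3)·(−6, 2, 3) = (−5, −4, 1).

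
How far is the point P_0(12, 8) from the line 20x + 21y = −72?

480/29

The normal to the line is n = (20, 21) with |n| = 29.
|n·P_0 − (-72)| = |408 − (-72)| = 480, so the distance is 480/29.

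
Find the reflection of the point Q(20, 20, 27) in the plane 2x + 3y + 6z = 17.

(0, -10, -33)

n = (2, 3, 6), |n|² = 49, n·Q − 17 = 245, so t = 245/49 = 5.
Foot F = Q − 5·n = (10, 5, -3); the reflection is 2F − Q = (0, -10, -33).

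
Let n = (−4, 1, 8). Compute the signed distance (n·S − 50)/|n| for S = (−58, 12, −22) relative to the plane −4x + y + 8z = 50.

n·S − 50 = 18.
|n| = 9, so the signed distance is 18/9 = 2.

2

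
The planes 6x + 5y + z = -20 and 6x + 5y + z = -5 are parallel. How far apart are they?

With common normal n = (6, 5, 1) (|n| = √62), the distance is |(-20) − (-5)|/|n| = 15/√62.

15/√62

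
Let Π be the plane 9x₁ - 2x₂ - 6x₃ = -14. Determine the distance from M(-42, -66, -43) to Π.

Normal vector n = (9, -2, -6), and n·(-42, -66, -43) - (-14) = 26.
|n| = √(81 + 4 + 36) = 11, so the distance is |26|/11 = 26/11.

26/11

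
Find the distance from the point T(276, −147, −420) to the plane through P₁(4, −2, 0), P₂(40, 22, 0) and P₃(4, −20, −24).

8

P₁P₂ = (36, 24, 0) and P₁P₃ = (0, −18, −24), so a normal is n = P₁P₂ × P₁P₃ = (−576, 864, −648).
n = (−576, 864, −648); n·P − (-4032) = -9792; |n| = 1224; distance = 9792/1224 = 8.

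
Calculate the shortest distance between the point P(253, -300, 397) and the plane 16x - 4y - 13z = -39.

6

d = |16·253 + (-4)·(-300) + (-13)·397 − (-39)| / √(256 + 16 + 169) = |126| / 21 = 6.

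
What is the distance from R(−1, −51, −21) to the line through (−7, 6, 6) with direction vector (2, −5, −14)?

3√221

Direction vector d = (2, −5, −14).
AP = (6, −57, −27), and AP × d = (663, 30, 84).
|AP × d|² = 447525 and |d|² = 225, so the distance is √(447525/225) = √1989 = 3√221.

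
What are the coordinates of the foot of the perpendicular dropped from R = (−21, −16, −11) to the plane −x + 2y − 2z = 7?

(-185/9, -152/9, -91/9)

n = (−1, 2, −2), |n|² = 9, and n·R − 7 = 4.
t = 4/9, so the foot is R − t·n = (−21, −16, −11) − (4/9)·(−1, 2, −2) = (−185/9, −152/9, −91/9).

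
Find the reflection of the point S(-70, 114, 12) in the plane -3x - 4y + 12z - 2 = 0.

(-958/13, 1418/13, 348/13)

With n = (-3, -4, 12), the signed offset is (n·S − 2)/|n|² = -104/169 = -8/13.
S' = S − 2t·n = (-70, 114, 12) − (-16/13)·(-3, -4, 12) = (-958/13, 1418/13, 348/13).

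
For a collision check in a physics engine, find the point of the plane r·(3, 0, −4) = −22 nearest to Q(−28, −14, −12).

(-658/25, -14, -356/25)

The perpendicular from Q has direction n = (3, 0, −4): r = (−28, −14, −12) + λ(3, 0, −4).
Substitute into the plane: n·(Q + λn) = -22 gives -36 + 25λ = -22, so λ = 14/25.
Foot = (−28, −14, −12) + (14/25)·(3, 0, −4) = (−658/25, −14, −356/25).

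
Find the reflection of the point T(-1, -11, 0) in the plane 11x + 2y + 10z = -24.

With n = (11, 2, 10), the signed offset is (n·T − (-24))/|n|² = -9/225 = -1/25.
T' = T − 2t·n = (-1, -11, 0) − (-2/25)·(11, 2, 10) = (-3/25, -271/25, 4/5).

(-3/25, -271/25, 4/5)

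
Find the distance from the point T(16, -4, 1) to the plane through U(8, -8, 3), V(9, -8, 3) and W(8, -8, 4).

4

UV = (1, 0, 0) and UW = (0, 0, 1), so a normal is n = UV × UW = (0, -1, 0).
d = |(-1)·(-4) − 8| / √(0 + 1 + 0) = |-4| / 1 = 4.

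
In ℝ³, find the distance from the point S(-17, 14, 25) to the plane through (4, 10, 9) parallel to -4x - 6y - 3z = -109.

12/√61

Parallel planes share the normal n = (-4, -6, -3); since (4, 10, 9) lies on the plane, its equation is -4x - 6y - 3z = -103.
Then n·(-17, 14, 25) - (-103) = 12.
|n| = √(16 + 36 + 9) = √61, so the distance is |12|/√61 = 12/√61.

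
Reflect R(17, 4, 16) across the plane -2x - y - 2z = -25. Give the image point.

With n = (-2, -1, -2), the signed offset is (n·R − (-25))/|n|² = -45/9 = -5.
R' = R − 2t·n = (17, 4, 16) − (-10)·(-2, -1, -2) = (-3, -6, -4).

(-3, -6, -4)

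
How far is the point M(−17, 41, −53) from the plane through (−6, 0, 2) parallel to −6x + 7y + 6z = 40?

Parallel planes share the normal n = (−6, 7, 6); since (−6, 0, 2) lies on the plane, its equation is −6x + 7y + 6z = 48.
d = |(-6)·(-17) + 7·41 + 6·(-53) − 48| / √(36 + 49 + 36) = |23| / 11 = 23/11.

23/11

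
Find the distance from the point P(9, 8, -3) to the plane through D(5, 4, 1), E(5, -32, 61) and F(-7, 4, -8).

DE = (0, -36, 60) and DF = (-12, 0, -9), so a normal is n = DE × DF = (324, -720, -432).
n = (324, -720, -432); n·P − (-1692) = 144; |n| = 900; distance = 144/900 = 4/25.

4/25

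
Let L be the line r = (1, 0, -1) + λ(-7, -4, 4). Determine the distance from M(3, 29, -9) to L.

3√65

Direction vector d = (-7, -4, 4).
AP = (2, 29, -8); AP·d = -162, |AP|² = 909, |d|² = 81.
distance² = |AP|² − (AP·d)²/|d|² = 909 − 26244/81 = 585, so the distance is 3√65.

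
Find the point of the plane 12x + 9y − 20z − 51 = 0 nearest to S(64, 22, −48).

(28, -5, 12)

n = (12, 9, −20), |n|² = 625, and n·S − 51 = 1875.
t = 1875/625 = 3, so the foot is S − t·n = (64, 22, −48) − 3·(12, 9, −20) = (28, −5, 12).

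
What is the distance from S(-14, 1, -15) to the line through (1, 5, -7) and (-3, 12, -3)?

√305

A direction vector is d = (-4, 7, 4).
AP = (-15, -4, -8), and AP × d = (40, 92, -121).
|AP × d|² = 24705 and |d|² = 81, so the distance is √(24705/81) = √305.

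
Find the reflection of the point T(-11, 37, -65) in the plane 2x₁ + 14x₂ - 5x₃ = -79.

(-27, -75, -25)

With n = (2, 14, -5), the signed offset is (n·T − (-79))/|n|² = 900/225 = 4.
T' = T − 2t·n = (-11, 37, -65) − 8·(2, 14, -5) = (-27, -75, -25).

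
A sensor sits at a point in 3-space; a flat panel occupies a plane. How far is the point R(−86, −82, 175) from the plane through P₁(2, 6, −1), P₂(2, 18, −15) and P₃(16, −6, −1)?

8

P₁P₂ = (0, 12, −14) and P₁P₃ = (14, −12, 0), so a normal is n = P₁P₂ × P₁P₃ = (−168, −196, −168).
d = |(-168)·(-86) + (-196)·(-82) + (-168)·175 − (-1344)| / √(28224 + 38416 + 28224) = |2464| / 308 = 8.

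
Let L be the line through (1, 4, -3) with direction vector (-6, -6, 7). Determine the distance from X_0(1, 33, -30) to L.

Direction vector d = (-6, -6, 7).
AP = (0, 29, -27), and AP × d = (41, 162, 174).
|AP × d|² = 58201 and |d|² = 121, so the distance is √(58201/121) = √481.

√481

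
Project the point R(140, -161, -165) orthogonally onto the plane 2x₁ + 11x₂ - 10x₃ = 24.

The perpendicular from R has direction n = (2, 11, -10): r = (140, -161, -165) + μ(2, 11, -10).
Substitute into the plane: n·(R + μn) = 24 gives 159 + 225μ = 24, so μ = -3/5.
Foot = (140, -161, -165) + (-3/5)·(2, 11, -10) = (694/5, -838/5, -159).

(694/5, -838/5, -159)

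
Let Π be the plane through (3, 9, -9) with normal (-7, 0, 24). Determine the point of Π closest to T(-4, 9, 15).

(3, 9, -9)

n = (-7, 0, 24), |n|² = 625, and n·T − (-237) = 625.
t = 625/625 = 1, so the foot is T − t·n = (-4, 9, 15) − 1·(-7, 0, 24) = (3, 9, -9).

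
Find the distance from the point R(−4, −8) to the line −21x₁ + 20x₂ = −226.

The normal to the line is n = (−21, 20) with |n| = 29.
|n·R − (-226)| = |-76 − (-226)| = 150, so the distance is 150/29.

150/29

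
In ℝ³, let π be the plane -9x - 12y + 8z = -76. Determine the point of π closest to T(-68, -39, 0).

(-32, 9, -32)

The perpendicular from T has direction n = (-9, -12, 8): r = (-68, -39, 0) + λ(-9, -12, 8).
Substitute into the plane: n·(T + λn) = -76 gives 1080 + 289λ = -76, so λ = -4.
Foot = (-68, -39, 0) + (-4)·(-9, -12, 8) = (-32, 9, -32).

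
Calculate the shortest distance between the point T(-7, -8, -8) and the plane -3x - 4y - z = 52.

9/√26

n = (-3, -4, -1); n·P − 52 = 9; |n| = √26; distance = 9/√26.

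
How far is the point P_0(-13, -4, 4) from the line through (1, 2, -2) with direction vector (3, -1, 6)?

Direction vector d = (3, -1, 6).
AP = (-14, -6, 6); AP·d = 0, |AP|² = 268, |d|² = 46.
distance² = |AP|² − (AP·d)²/|d|² = 268 − 0/46 = 268, so the distance is 2√67.

2√67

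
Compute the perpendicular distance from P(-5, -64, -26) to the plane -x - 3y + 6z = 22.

n = (-1, -3, 6); n·P − 22 = 19; |n| = √46; distance = 19/√46.

19√46/46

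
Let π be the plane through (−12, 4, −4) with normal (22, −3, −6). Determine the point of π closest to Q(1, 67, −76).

The perpendicular from Q has direction n = (22, −3, −6): r = (1, 67, −76) + t(22, −3, −6).
Substitute into the plane: n·(Q + tn) = -252 gives 277 + 529t = -252, so t = -1.
Foot = (1, 67, −76) + (-1)·(22, −3, −6) = (−21, 70, −70).

(-21, 70, -70)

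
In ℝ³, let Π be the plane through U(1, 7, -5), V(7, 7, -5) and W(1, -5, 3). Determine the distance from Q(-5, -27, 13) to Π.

UV = (6, 0, 0) and UW = (0, -12, 8), so a normal is n = UV × UW = (0, -48, -72).
n = (0, -48, -72); n·P − 24 = 336; |n| = 24√13; distance = 336/(24√13) = 14/√13.

14√13/13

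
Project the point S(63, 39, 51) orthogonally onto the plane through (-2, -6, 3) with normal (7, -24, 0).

n = (7, -24, 0), |n|² = 625, and n·S − 130 = -625.
t = -625/625 = -1, so the foot is S − t·n = (63, 39, 51) − (-1)·(7, -24, 0) = (70, 15, 51).

(70, 15, 51)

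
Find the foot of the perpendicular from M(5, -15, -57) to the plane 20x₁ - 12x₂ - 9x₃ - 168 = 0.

The perpendicular from M has direction n = (20, -12, -9): r = (5, -15, -57) + λ(20, -12, -9).
Substitute into the plane: n·(M + λn) = 168 gives 793 + 625λ = 168, so λ = -1.
Foot = (5, -15, -57) + (-1)·(20, -12, -9) = (-15, -3, -48).

(-15, -3, -48)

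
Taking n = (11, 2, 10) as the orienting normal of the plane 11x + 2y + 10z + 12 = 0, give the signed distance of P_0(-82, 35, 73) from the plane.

-6

n·P_0 − (-12) = -90.
|n| = 15, so the signed distance is -90/15 = -6.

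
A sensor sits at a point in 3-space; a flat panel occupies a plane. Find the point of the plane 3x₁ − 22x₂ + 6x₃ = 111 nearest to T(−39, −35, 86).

(-45, 9, 74)

The perpendicular from T has direction n = (3, −22, 6): r = (−39, −35, 86) + t(3, −22, 6).
Substitute into the plane: n·(T + tn) = 111 gives 1169 + 529t = 111, so t = -2.
Foot = (−39, −35, 86) + (-2)·(3, −22, 6) = (−45, 9, 74).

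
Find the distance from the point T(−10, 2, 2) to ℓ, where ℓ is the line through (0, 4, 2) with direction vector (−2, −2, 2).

Direction vector d = (−2, −2, 2).
AP = (−10, −2, 0); AP·d = 24, |AP|² = 104, |d|² = 12.
distance² = |AP|² − (AP·d)²/|d|² = 104 − 576/12 = 56, so the distance is 2√14.

2√14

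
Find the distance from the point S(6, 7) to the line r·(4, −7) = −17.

The normal to the line is n = (4, −7) with |n| = √65.
|n·S − (-17)| = |-25 − (-17)| = 8, so the distance is 8/√65 = 8√65/65.

8√65/65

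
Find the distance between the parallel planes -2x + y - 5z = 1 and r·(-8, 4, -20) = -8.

√30/10

Divide the second equation by 4 to match normals: -2x + y - 5z = -2.
Both planes have normal n = (-2, 1, -5), |n| = √30. Any point on the first plane is at distance |(-2) − 1|/|n| = 3/√30 from the second.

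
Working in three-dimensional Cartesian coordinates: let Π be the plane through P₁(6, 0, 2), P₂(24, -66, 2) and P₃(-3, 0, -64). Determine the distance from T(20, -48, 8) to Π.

2/23

P₁P₂ = (18, -66, 0) and P₁P₃ = (-9, 0, -66), so a normal is n = P₁P₂ × P₁P₃ = (4356, 1188, -594).
n = (4356, 1188, -594); n·P − 24948 = 396; |n| = 4554; distance = 396/4554 = 2/23.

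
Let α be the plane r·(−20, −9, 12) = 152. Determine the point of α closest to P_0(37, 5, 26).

(17, -4, 38)

The perpendicular from P_0 has direction n = (−20, −9, 12): r = (37, 5, 26) + μ(−20, −9, 12).
Substitute into the plane: n·(P_0 + μn) = 152 gives -473 + 625μ = 152, so μ = 1.
Foot = (37, 5, 26) + 1·(−20, −9, 12) = (17, −4, 38).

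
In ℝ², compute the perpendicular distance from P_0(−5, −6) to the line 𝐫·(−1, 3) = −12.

√10/10

The normal to the line is n = (−1, 3) with |n| = √10.
|n·P_0 − (-12)| = |-13 − (-12)| = 1, so the distance is 1/√10.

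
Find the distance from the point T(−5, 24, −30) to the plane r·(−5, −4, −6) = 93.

n = (−5, −4, −6); n·P − 93 = 16; |n| = √77; distance = 16/√77 = 16√77/77.

16√77/77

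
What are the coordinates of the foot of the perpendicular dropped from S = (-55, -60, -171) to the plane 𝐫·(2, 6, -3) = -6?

The perpendicular from S has direction n = (2, 6, -3): r = (-55, -60, -171) + μ(2, 6, -3).
Substitute into the plane: n·(S + μn) = -6 gives 43 + 49μ = -6, so μ = -1.
Foot = (-55, -60, -171) + (-1)·(2, 6, -3) = (-57, -66, -168).

(-57, -66, -168)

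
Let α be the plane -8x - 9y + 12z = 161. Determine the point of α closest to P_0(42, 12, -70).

The perpendicular from P_0 has direction n = (-8, -9, 12): r = (42, 12, -70) + t(-8, -9, 12).
Substitute into the plane: n·(P_0 + tn) = 161 gives -1284 + 289t = 161, so t = 5.
Foot = (42, 12, -70) + 5·(-8, -9, 12) = (2, -33, -10).

(2, -33, -10)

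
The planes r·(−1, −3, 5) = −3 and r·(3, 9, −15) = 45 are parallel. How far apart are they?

12/√35

Divide the second equation by -3 to match normals: −x − 3y + 5z = -15.
With common normal n = (−1, −3, 5) (|n| = √35), the distance is |(-3) − (-15)|/|n| = 12/√35.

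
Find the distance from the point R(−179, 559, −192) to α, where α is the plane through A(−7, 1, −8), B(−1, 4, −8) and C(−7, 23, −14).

8

AB = (6, 3, 0) and AC = (0, 22, −6), so a normal is n = AB × AC = (−18, 36, 132).
n = (−18, 36, 132); n·P − (-894) = -1104; |n| = 138; distance = 1104/138 = 8.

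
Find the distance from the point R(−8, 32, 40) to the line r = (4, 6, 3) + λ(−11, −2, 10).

Direction vector d = (−11, −2, 10).
AP = (−12, 26, 37); AP·d = 450, |AP|² = 2189, |d|² = 225.
distance² = |AP|² − (AP·d)²/|d|² = 2189 − 202500/225 = 1289, so the distance is √1289.

√1289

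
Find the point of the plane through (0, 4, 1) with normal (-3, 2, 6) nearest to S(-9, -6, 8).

The perpendicular from S has direction n = (-3, 2, 6): r = (-9, -6, 8) + λ(-3, 2, 6).
Substitute into the plane: n·(S + λn) = 14 gives 63 + 49λ = 14, so λ = -1.
Foot = (-9, -6, 8) + (-1)·(-3, 2, 6) = (-6, -8, 2).

(-6, -8, 2)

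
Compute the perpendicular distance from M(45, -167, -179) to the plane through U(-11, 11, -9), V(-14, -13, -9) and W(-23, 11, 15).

6

UV = (-3, -24, 0) and UW = (-12, 0, 24), so a normal is n = UV × UW = (-576, 72, -288).
d = |(-576)·45 + 72·(-167) + (-288)·(-179) − 9720| / √(331776 + 5184 + 82944) = |3888| / 648 = 6.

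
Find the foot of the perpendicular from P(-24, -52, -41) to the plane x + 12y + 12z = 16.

n = (1, 12, 12), |n|² = 289, and n·P − 16 = -1156.
t = -1156/289 = -4, so the foot is P − t·n = (-24, -52, -41) − (-4)·(1, 12, 12) = (-20, -4, 7).

(-20, -4, 7)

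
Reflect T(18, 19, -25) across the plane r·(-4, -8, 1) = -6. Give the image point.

With n = (-4, -8, 1), the signed offset is (n·T − (-6))/|n|² = -243/81 = -3.
T' = T − 2t·n = (18, 19, -25) − (-6)·(-4, -8, 1) = (-6, -29, -19).

(-6, -29, -19)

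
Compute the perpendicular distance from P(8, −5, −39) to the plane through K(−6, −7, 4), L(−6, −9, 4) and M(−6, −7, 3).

14

KL = (0, −2, 0) and KM = (0, 0, −1), so a normal is n = KL × KM = (2, 0, 0).
d = |2·8 − (-12)| / √(4 + 0 + 0) = |28| / 2 = 14.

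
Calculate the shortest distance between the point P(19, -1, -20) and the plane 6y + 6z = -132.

1/√2

n = (0, 6, 6); n·P − (-132) = 6; |n| = 6√2; distance = 6/(6√2) = √2/2.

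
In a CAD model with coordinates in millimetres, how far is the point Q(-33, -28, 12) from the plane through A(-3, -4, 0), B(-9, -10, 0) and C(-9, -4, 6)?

AB = (-6, -6, 0) and AC = (-6, 0, 6), so a normal is n = AB × AC = (-36, 36, -36).
d = |(-36)·(-33) + 36·(-28) + (-36)·12 − (-36)| / √(1296 + 1296 + 1296) = |-216| / (36√3) = 2√3.

2√3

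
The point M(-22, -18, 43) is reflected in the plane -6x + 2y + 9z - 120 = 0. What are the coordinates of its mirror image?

(14, -30, -11)

n = (-6, 2, 9), |n|² = 121, n·M − 120 = 363, so t = 363/121 = 3.
Foot F = M − 3·n = (-4, -24, 16); the reflection is 2F − M = (14, -30, -11).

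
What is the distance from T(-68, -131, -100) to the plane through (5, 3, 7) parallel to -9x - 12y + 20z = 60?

5

Parallel planes share the normal n = (-9, -12, 20); since (5, 3, 7) lies on the plane, its equation is -9x - 12y + 20z = 59.
d = |(-9)·(-68) + (-12)·(-131) + 20·(-100) − 59| / √(81 + 144 + 400) = |125| / 25 = 5.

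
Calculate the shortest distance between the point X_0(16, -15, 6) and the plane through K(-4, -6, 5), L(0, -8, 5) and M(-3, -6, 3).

5/√21

KL = (4, -2, 0) and KM = (1, 0, -2), so a normal is n = KL × KM = (4, 8, 2).
n = (4, 8, 2); n·P − (-54) = 10; |n| = 2√21; distance = 10/(2√21) = 5√21/21.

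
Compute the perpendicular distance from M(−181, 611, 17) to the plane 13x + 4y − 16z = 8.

9

d = |13·(-181) + 4·611 + (-16)·17 − 8| / √(169 + 16 + 256) = |-189| / 21 = 9.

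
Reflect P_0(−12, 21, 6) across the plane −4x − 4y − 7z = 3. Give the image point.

(-20, 13, -8)

n = (−4, −4, −7), |n|² = 81, n·P_0 − 3 = -81, so t = -81/81 = -1.
Foot F = P_0 − (-1)·n = (−16, 17, −1); the reflection is 2F − P_0 = (−20, 13, −8).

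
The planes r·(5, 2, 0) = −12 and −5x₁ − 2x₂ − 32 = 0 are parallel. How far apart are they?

20/√29

Divide the second equation by -1 to match normals: 5x₁ + 2x₂ = -32.
With common normal n = (5, 2, 0) (|n| = √29), the distance is |(-12) − (-32)|/|n| = 20/√29.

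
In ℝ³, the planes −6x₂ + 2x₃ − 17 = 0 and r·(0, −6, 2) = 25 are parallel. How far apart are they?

2√10/5

Both planes have normal n = (0, −6, 2), |n| = 2√10. Any point on the first plane is at distance |25 − 17|/|n| = 8/(2√10) = 2√10/5 from the second.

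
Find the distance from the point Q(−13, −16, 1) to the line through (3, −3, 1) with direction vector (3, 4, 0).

Direction vector d = (3, 4, 0).
AP = (−16, −13, 0); AP·d = -100, |AP|² = 425, |d|² = 25.
distance² = |AP|² − (AP·d)²/|d|² = 425 − 10000/25 = 25, so the distance is 5.

5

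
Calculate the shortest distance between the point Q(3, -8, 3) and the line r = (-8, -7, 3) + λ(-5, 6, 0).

√61

Direction vector d = (-5, 6, 0).
AP = (11, -1, 0); AP·d = -61, |AP|² = 122, |d|² = 61.
distance² = |AP|² − (AP·d)²/|d|² = 122 − 3721/61 = 61, so the distance is √61.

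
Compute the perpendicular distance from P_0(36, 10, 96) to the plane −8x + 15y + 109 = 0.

Normal vector n = (−8, 15, 0), and n·(36, 10, 96) − (−109) = −29.
|n| = √(64 + 225 + 0) = 17, so the distance is |-29|/17 = 29/17.

29/17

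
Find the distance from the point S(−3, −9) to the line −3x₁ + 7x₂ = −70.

The normal to the line is n = (−3, 7) with |n| = √58.
|n·S − (-70)| = |-54 − (-70)| = 16, so the distance is 16/√58.

8√58/29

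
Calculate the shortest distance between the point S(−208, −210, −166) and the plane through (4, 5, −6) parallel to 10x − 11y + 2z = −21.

Parallel planes share the normal n = (10, −11, 2); since (4, 5, −6) lies on the plane, its equation is 10x − 11y + 2z = -27.
Then n·(−208, −210, −166) − (−27) = −75.
|n| = √(100 + 121 + 4) = 15, so the distance is |-75|/15 = 5.

5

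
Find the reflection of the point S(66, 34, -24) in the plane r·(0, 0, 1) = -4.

(66, 34, 16)

n = (0, 0, 1), |n|² = 1, n·S − (-4) = -20, so t = -20/1 = -20.
Foot F = S − (-20)·n = (66, 34, -4); the reflection is 2F − S = (66, 34, 16).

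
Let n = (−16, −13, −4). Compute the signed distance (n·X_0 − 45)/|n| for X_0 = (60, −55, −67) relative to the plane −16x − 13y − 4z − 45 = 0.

n·X_0 − 45 = -22.
|n| = 21, so the signed distance is -22/21.

-22/21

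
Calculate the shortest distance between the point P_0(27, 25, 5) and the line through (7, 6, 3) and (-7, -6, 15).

A direction vector is d = (-14, -12, 12).
AP = (20, 19, 2); AP·d = -484, |AP|² = 765, |d|² = 484.
distance² = |AP|² − (AP·d)²/|d|² = 765 − 234256/484 = 281, so the distance is √281.

√281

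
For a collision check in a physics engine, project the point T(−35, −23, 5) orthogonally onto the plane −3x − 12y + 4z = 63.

The perpendicular from T has direction n = (−3, −12, 4): r = (−35, −23, 5) + λ(−3, −12, 4).
Substitute into the plane: n·(T + λn) = 63 gives 401 + 169λ = 63, so λ = -2.
Foot = (−35, −23, 5) + (-2)·(−3, −12, 4) = (−29, 1, −3).

(-29, 1, -3)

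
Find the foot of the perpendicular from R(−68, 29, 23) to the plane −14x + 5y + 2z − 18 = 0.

n = (−14, 5, 2), |n|² = 225, and n·R − 18 = 1125.
t = 1125/225 = 5, so the foot is R − t·n = (−68, 29, 23) − 5·(−14, 5, 2) = (2, 4, 13).

(2, 4, 13)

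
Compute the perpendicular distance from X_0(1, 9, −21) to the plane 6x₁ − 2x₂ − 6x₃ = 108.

n = (6, −2, −6); n·P − 108 = 6; |n| = 2√19; distance = 6/(2√19) = 3√19/19.

3/√19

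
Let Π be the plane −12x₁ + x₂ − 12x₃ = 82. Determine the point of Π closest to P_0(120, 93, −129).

(2124/17, 1574/17, -2109/17)

The perpendicular from P_0 has direction n = (−12, 1, −12): r = (120, 93, −129) + μ(−12, 1, −12).
Substitute into the plane: n·(P_0 + μn) = 82 gives 201 + 289μ = 82, so μ = -7/17.
Foot = (120, 93, −129) + (-7/17)·(−12, 1, −12) = (2124/17, 1574/17, −2109/17).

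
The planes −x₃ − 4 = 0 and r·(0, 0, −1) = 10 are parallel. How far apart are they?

With common normal n = (0, 0, −1) (|n| = 1), the distance is |4 − 10|/|n| = 6/1 = 6.

6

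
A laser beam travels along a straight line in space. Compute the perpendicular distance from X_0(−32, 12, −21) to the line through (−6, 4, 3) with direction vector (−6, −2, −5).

Direction vector d = (−6, −2, −5).
AP = (−26, 8, −24), and AP × d = (−88, 14, 100).
|AP × d|² = 17940 and |d|² = 65, so the distance is √(17940/65) = √276 = 2√69.

2√69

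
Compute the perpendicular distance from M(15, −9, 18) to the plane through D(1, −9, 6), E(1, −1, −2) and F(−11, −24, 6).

DE = (0, 8, −8) and DF = (−12, −15, 0), so a normal is n = DE × DF = (−120, 96, 96).
Then n·(15, −9, 18) − (−408) = −528.
|n| = √(14400 + 9216 + 9216) = 24√57, so the distance is |-528|/(24√57) = 22/√57.

22/√57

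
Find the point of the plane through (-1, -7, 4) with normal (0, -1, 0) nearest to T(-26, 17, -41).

n = (0, -1, 0), |n|² = 1, and n·T − 7 = -24.
t = -24/1 = -24, so the foot is T − t·n = (-26, 17, -41) − (-24)·(0, -1, 0) = (-26, -7, -41).

(-26, -7, -41)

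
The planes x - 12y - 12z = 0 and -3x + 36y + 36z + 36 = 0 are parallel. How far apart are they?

12/17

Divide the second equation by -3 to match normals: x - 12y - 12z = 12.
Both planes have normal n = (1, -12, -12), |n| = 17. Any point on the first plane is at distance |12 − 0|/|n| = 12/17 from the second.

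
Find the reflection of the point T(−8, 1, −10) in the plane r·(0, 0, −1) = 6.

(-8, 1, -2)

n = (0, 0, −1), |n|² = 1, n·T − 6 = 4, so t = 4/1 = 4.
Foot F = T − 4·n = (−8, 1, −6); the reflection is 2F − T = (−8, 1, −2).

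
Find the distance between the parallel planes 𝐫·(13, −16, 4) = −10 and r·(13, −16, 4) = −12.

With common normal n = (13, −16, 4) (|n| = 21), the distance is |(-10) − (-12)|/|n| = 2/21.

2/21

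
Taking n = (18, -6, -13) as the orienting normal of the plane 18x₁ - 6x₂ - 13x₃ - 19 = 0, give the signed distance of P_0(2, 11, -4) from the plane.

n·P_0 − 19 = 3.
|n| = 23, so the signed distance is 3/23.

3/23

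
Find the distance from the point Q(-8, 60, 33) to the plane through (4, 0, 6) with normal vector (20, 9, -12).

The plane has equation n·(r − (4, 0, 6)) = 0, i.e. n·r = 8.
Then n·(-8, 60, 33) - 8 = -24.
|n| = √(400 + 81 + 144) = 25, so the distance is |-24|/25 = 24/25.

24/25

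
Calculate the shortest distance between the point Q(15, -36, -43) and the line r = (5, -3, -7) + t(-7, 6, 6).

Direction vector d = (-7, 6, 6).
AP = (10, -33, -36); AP·d = -484, |AP|² = 2485, |d|² = 121.
distance² = |AP|² − (AP·d)²/|d|² = 2485 − 234256/121 = 549, so the distance is 3√61.

3√61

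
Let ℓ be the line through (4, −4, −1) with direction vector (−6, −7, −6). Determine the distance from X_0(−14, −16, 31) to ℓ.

Direction vector d = (−6, −7, −6).
AP = (−18, −12, 32); AP·d = 0, |AP|² = 1492, |d|² = 121.
distance² = |AP|² − (AP·d)²/|d|² = 1492 − 0/121 = 1492, so the distance is 2√373.

2√373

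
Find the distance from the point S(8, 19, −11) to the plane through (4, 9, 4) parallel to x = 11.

4

Parallel planes share the normal n = (1, 0, 0); since (4, 9, 4) lies on the plane, its equation is x = 4.
Then n·(8, 19, −11) − 4 = 4.
|n| = √(1 + 0 + 0) = 1, so the distance is |4|/1 = 4.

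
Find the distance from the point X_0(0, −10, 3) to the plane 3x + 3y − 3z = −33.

2√3/3

n = (3, 3, −3); n·P − (-33) = -6; |n| = 3√3; distance = 6/(3√3) = 2/√3.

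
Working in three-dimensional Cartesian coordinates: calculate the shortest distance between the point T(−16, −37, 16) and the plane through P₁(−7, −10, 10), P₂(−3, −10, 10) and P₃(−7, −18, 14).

3√5

P₁P₂ = (4, 0, 0) and P₁P₃ = (0, −8, 4), so a normal is n = P₁P₂ × P₁P₃ = (0, −16, −32).
Then n·(−16, −37, 16) − (−160) = 240.
|n| = √(0 + 256 + 1024) = 16√5, so the distance is |240|/(16√5) = 3√5.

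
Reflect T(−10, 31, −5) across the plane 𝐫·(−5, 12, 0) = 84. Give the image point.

n = (−5, 12, 0), |n|² = 169, n·T − 84 = 338, so t = 338/169 = 2.
Foot F = T − 2·n = (0, 7, −5); the reflection is 2F − T = (10, −17, −5).

(10, -17, -5)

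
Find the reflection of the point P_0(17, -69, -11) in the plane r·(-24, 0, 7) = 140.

n = (-24, 0, 7), |n|² = 625, n·P_0 − 140 = -625, so t = -625/625 = -1.
Foot F = P_0 − (-1)·n = (-7, -69, -4); the reflection is 2F − P_0 = (-31, -69, 3).

(-31, -69, 3)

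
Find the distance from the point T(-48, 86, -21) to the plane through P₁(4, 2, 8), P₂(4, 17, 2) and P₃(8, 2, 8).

23/√29

P₁P₂ = (0, 15, -6) and P₁P₃ = (4, 0, 0), so a normal is n = P₁P₂ × P₁P₃ = (0, -24, -60).
Then n·(-48, 86, -21) - (-528) = -276.
|n| = √(0 + 576 + 3600) = 12√29, so the distance is |-276|/(12√29) = 23/√29.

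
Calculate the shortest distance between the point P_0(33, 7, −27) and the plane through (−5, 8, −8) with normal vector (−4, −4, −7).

The plane has equation n·(r − (−5, 8, −8)) = 0, i.e. n·r = 44.
d = |(-4)·33 + (-4)·7 + (-7)·(-27) − 44| / √(16 + 16 + 49) = |-15| / 9 = 5/3.

5/3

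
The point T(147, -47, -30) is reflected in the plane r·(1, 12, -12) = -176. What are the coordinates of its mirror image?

(2485/17, -967/17, -342/17)

With n = (1, 12, -12), the signed offset is (n·T − (-176))/|n|² = 119/289 = 7/17.
T' = T − 2t·n = (147, -47, -30) − (14/17)·(1, 12, -12) = (2485/17, -967/17, -342/17).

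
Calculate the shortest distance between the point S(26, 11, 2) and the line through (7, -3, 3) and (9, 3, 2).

3√21

A direction vector is d = (2, 6, -1).
AP = (19, 14, -1); AP·d = 123, |AP|² = 558, |d|² = 41.
distance² = |AP|² − (AP·d)²/|d|² = 558 − 15129/41 = 189, so the distance is 3√21.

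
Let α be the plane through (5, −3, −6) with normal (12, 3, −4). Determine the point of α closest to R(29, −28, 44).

(365/13, -367/13, 576/13)

The perpendicular from R has direction n = (12, 3, −4): r = (29, −28, 44) + t(12, 3, −4).
Substitute into the plane: n·(R + tn) = 75 gives 88 + 169t = 75, so t = -1/13.
Foot = (29, −28, 44) + (-1/13)·(12, 3, −4) = (365/13, −367/13, 576/13).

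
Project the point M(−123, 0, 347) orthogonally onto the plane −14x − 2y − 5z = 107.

The perpendicular from M has direction n = (−14, −2, −5): r = (−123, 0, 347) + t(−14, −2, −5).
Substitute into the plane: n·(M + tn) = 107 gives -13 + 225t = 107, so t = 8/15.
Foot = (−123, 0, 347) + (8/15)·(−14, −2, −5) = (−1957/15, −16/15, 1033/3).

(-1957/15, -16/15, 1033/3)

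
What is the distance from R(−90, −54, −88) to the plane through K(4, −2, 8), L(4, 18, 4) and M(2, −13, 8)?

2

KL = (0, 20, −4) and KM = (−2, −11, 0), so a normal is n = KL × KM = (−44, 8, 40).
n = (−44, 8, 40); n·P − 128 = -120; |n| = 60; distance = 120/60 = 2.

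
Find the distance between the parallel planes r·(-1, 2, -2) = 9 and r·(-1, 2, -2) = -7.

16/3

Both planes have normal n = (-1, 2, -2), |n| = 3. Any point on the first plane is at distance |(-7) − 9|/|n| = 16/3 from the second.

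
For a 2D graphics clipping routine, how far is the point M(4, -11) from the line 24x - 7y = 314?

d = |24·4 + (-7)·(-11) − 314| / √(576 + 49) = |-141|/25 = 141/25.

141/25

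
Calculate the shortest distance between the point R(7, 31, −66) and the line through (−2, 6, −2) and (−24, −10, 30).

7√17

A direction vector is d = (−22, −16, 32).
AP = (9, 25, −64); AP·d = -2646, |AP|² = 4802, |d|² = 1764.
distance² = |AP|² − (AP·d)²/|d|² = 4802 − 7001316/1764 = 833, so the distance is 7√17.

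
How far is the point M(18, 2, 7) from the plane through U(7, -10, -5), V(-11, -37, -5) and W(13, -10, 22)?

UV = (-18, -27, 0) and UW = (6, 0, 27), so a normal is n = UV × UW = (-729, 486, 162).
n = (-729, 486, 162); n·P − (-10773) = -243; |n| = 891; distance = 243/891 = 3/11.

3/11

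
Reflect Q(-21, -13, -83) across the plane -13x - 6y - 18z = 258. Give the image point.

(57, 23, 25)

With n = (-13, -6, -18), the signed offset is (n·Q − 258)/|n|² = 1587/529 = 3.
Q' = Q − 2t·n = (-21, -13, -83) − 6·(-13, -6, -18) = (57, 23, 25).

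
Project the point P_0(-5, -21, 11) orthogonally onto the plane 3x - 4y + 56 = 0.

The perpendicular from P_0 has direction n = (3, -4, 0): r = (-5, -21, 11) + λ(3, -4, 0).
Substitute into the plane: n·(P_0 + λn) = -56 gives 69 + 25λ = -56, so λ = -5.
Foot = (-5, -21, 11) + (-5)·(3, -4, 0) = (-20, -1, 11).

(-20, -1, 11)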